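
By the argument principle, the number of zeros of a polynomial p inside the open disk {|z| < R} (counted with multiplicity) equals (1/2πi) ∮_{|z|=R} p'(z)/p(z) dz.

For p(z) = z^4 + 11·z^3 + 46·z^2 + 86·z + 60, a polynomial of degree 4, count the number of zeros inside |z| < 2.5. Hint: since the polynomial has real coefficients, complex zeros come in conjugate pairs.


The zeros of p are: -3, (-3 + 1i), (-3 - 1i), -2.
Their magnitudes are: 3, 3.162, 3.162, 2.
Zeros with |z| < R = 2.5: -2.
Count = 1.
By the argument principle, (1/2πi) ∮_{|z|=R} p'(z)/p(z) dz equals exactly this count.

Number of zeros inside |z| < 2.5: 1.


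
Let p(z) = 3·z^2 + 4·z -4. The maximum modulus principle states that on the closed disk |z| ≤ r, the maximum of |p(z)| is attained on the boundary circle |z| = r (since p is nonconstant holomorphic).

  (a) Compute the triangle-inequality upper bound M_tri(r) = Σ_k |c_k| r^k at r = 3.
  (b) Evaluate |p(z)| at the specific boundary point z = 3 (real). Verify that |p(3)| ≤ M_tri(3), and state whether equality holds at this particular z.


Coefficients: c_0 = -4, c_1 = 4, c_2 = 3. Radius r = 3.
Part (a). Triangle bound: M_tri(r) = Σ_k |c_k| r^k
  = |-4|·3^0 + |4|·3^1 + |3|·3^2
  = 4 + 12 + 27 = 43.
This bounds M(r) := max_{|z|=r} |p(z)| from above; equality holds iff all terms c_k z^k can be made to align in phase at a single z on |z|=r.
Part (b). At z = 3 (real, on the circle |z| = r):
  p(3) = (-4)·3^0 + (4)·3^1 + (3)·3^2 = 35.
  |p(3)| = 35.
Check: |p(3)| = 35 ≤ 43 = M_tri(3). ✓ Equality does not hold at z = 3 (the coefficients have mixed signs, so the terms do not all align in phase there).

M_tri(3) = 43; |p(3)| = 35; equality at z=3: no.


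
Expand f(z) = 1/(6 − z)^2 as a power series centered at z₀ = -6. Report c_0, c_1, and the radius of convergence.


Let w = z − z₀, so z = z₀ + w.
Then 6 − z = 6 − (z₀ + w) = (6 − z₀) − w = 12 − w.
f(z) = 1/(12 − w)^2 = (1/(12)^2) · (1 − w/(12))^{−2}.
By the binomial series (1−u)^{−2} = Σ_{n≥0} C(n+1, 1) u^n for |u|<1, with u = w/(12):
  c_n = C(n+1, 1) / (12)^(n+2).
  c_0 = 1/(12)^2 = 1/144.
  c_1 = 2/(12)^3 = 1/864.
The series is valid for |w/d| < 1, i.e. |z − z₀| < |d|.
Radius of convergence: R = |6 − z₀| = |12| = 12 (distance from z₀ to the singularity z = 6).

c_0 = 1/144, c_1 = 1/864; R = 12.


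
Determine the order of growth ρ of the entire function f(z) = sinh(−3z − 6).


sinh(w) is a linear combination of e^{iw} and e^{−iw} (or e^w, e^{−w} in the hyperbolic case), so |sinh(w)| ≤ e^{|w|}. With w = −3z − 6, |w| ≤ 3|z| + 6 = 3r + 6 on |z| = r, giving M(r) ≤ e^{3r + 6}, so ρ ≤ 1. On a suitable ray (z = it for sin/cos; z = t for sinh/cosh, t real → ∞), |sinh(−3z − 6)| grows like e^{3|t|}/2, so ρ ≥ 1. Hence ρ = 1.
Therefore ρ = 1.

Order ρ = 1.


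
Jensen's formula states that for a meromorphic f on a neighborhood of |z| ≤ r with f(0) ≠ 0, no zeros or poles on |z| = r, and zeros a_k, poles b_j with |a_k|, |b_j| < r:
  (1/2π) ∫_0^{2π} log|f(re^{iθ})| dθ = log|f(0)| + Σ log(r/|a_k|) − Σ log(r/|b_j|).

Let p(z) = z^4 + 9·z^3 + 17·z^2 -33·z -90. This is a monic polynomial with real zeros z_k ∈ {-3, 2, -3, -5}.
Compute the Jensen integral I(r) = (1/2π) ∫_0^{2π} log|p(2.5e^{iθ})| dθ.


Zeros: -5, -3, -3, 2; r = 2.5.
Inside |z| < r: 2. Outside (|z| ≥ r): -5, -3, -3.
p(0) = -90, so log|p(0)| = log(90) = 4.4998.
Apply Jensen: I(r) = log|p(0)| + Σ_k log(r/|z_k|), summed over zeros inside |z| < r.
  log(r/|z_k|) for z_k = 2: log(2.5/2) = 0.2231
  Outside zeros (-5, -3, -3) contribute nothing to the Jensen sum.
Sum over inside zeros: 0.2231.
I(r) = log|p(0)| + (inside sum) = 4.4998 + 0.2231 = 4.7230.
Note: since some zeros are outside |z| ≤ r, the simplified n·log(r) form does NOT apply — only the inside zeros contribute.

I(r) ≈ 4.7230.


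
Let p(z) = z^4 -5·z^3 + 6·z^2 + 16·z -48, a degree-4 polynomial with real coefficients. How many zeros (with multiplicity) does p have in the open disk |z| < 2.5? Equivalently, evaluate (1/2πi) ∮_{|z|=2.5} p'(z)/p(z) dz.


The zeros of p are: -2, 3, (2 + 2i), (2 - 2i).
Their magnitudes are: 2, 3, 2.828, 2.828.
Zeros with |z| < R = 2.5: -2.
Count = 1.
By the argument principle, (1/2πi) ∮_{|z|=R} p'(z)/p(z) dz equals exactly this count.

Number of zeros inside |z| < 2.5: 1.


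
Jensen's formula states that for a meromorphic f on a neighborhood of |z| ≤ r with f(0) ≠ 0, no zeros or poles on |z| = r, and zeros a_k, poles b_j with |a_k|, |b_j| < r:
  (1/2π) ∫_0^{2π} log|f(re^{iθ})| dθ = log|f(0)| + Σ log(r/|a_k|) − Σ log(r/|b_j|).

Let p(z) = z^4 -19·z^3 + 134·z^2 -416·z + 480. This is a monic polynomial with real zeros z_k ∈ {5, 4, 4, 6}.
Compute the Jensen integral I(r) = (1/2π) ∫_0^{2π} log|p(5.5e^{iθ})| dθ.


Zeros: 4, 4, 5, 6; r = 5.5.
Inside |z| < r: 4, 4, 5. Outside (|z| ≥ r): 6.
p(0) = 480, so log|p(0)| = log(480) = 6.1738.
Apply Jensen: I(r) = log|p(0)| + Σ_k log(r/|z_k|), summed over zeros inside |z| < r.
  log(r/|z_k|) for z_k = 5: log(5.5/5) = 0.0953
  log(r/|z_k|) for z_k = 4: log(5.5/4) = 0.3185
  log(r/|z_k|) for z_k = 4: log(5.5/4) = 0.3185
  Outside zeros (6) contribute nothing to the Jensen sum.
Sum over inside zeros: 0.7322.
I(r) = log|p(0)| + (inside sum) = 6.1738 + 0.7322 = 6.9060.
Note: since some zeros are outside |z| ≤ r, the simplified n·log(r) form does NOT apply — only the inside zeros contribute.

I(r) ≈ 6.9060.


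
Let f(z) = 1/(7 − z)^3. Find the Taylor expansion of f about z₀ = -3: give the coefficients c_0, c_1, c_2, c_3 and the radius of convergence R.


Let w = z − z₀, so z = z₀ + w.
Then 7 − z = 7 − (z₀ + w) = (7 − z₀) − w = 10 − w.
f(z) = 1/(10 − w)^3 = (1/(10)^3) · (1 − w/(10))^{−3}.
By the binomial series (1−u)^{−3} = Σ_{n≥0} C(n+2, 2) u^n for |u|<1, with u = w/(10):
  c_n = C(n+2, 2) / (10)^(n+3).
  c_0 = 1/(10)^3 = 1/1000.
  c_1 = 3/(10)^4 = 3/10000.
  c_2 = 6/(10)^5 = 3/50000.
  c_3 = 10/(10)^6 = 1/100000.
The series is valid for |w/d| < 1, i.e. |z − z₀| < |d|.
Radius of convergence: R = |7 − z₀| = |10| = 10 (distance from z₀ to the singularity z = 7).

c_0 = 1/1000, c_1 = 3/10000, c_2 = 3/50000, c_3 = 1/100000; R = 10.


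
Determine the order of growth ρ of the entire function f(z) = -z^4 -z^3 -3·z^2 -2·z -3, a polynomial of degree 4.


|f(z)| ≤ Σ|c_k|·r^k = O(r^4) as r → ∞. Polynomial growth is O(e^{r^ε}) for every ε > 0 (since r^4/e^{r^ε} → 0), so ρ ≤ ε for all ε > 0, i.e. ρ = 0. Every nonconstant polynomial has order 0.
Therefore ρ = 0.

Order ρ = 0.


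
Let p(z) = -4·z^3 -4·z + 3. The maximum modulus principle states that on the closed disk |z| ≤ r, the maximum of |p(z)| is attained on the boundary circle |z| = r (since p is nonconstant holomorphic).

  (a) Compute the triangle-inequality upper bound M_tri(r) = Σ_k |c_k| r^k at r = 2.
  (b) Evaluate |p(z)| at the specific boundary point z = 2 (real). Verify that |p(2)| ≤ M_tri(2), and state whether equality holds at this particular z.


Coefficients: c_0 = 3, c_1 = -4, c_2 = 0, c_3 = -4. Radius r = 2.
Part (a). Triangle bound: M_tri(r) = Σ_k |c_k| r^k
  = |3|·2^0 + |-4|·2^1 + |0|·2^2 + |-4|·2^3
  = 3 + 8 + 0 + 32 = 43.
This bounds M(r) := max_{|z|=r} |p(z)| from above; equality holds iff all terms c_k z^k can be made to align in phase at a single z on |z|=r.
Part (b). At z = 2 (real, on the circle |z| = r):
  p(2) = (3)·2^0 + (-4)·2^1 + (0)·2^2 + (-4)·2^3 = -37.
  |p(2)| = 37.
Check: |p(2)| = 37 ≤ 43 = M_tri(2). ✓ Equality does not hold at z = 2 (the coefficients have mixed signs, so the terms do not all align in phase there).

M_tri(2) = 43; |p(2)| = 37; equality at z=2: no.


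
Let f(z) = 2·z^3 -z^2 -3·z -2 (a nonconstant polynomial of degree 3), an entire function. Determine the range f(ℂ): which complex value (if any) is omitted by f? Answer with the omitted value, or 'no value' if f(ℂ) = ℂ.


Little Picard bounds the complement of f(ℂ) to at most one point.
For every w ∈ ℂ, the equation p(z) − w = 0 is a nonconstant polynomial in z and hence has at least one root by the fundamental theorem of algebra. So p is surjective onto ℂ, omitting no value.

Omitted value: no value.


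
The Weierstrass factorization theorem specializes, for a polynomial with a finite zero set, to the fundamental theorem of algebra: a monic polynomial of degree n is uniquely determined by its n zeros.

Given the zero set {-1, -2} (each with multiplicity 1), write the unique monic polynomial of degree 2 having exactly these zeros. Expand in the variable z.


The polynomial is p(z) = ∏_{α ∈ S} (z − α), where S = {-1, -2}.
Expanding the product yields: p(z) = z^2 + 3·z + 2.
The resulting polynomial has degree 2 and real coefficients as required.

p(z) = z^2 + 3·z + 2.


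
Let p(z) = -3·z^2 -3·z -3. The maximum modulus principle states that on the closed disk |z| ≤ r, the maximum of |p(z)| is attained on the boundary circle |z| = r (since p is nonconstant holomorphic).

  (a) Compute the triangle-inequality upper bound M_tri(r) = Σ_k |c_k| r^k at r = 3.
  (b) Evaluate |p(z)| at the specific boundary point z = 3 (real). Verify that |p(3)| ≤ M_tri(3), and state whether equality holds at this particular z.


Coefficients: c_0 = -3, c_1 = -3, c_2 = -3. Radius r = 3.
Part (a). Triangle bound: M_tri(r) = Σ_k |c_k| r^k
  = |-3|·3^0 + |-3|·3^1 + |-3|·3^2
  = 3 + 9 + 27 = 39.
This bounds M(r) := max_{|z|=r} |p(z)| from above; equality holds iff all terms c_k z^k can be made to align in phase at a single z on |z|=r.
Part (b). At z = 3 (real, on the circle |z| = r):
  p(3) = (-3)·3^0 + (-3)·3^1 + (-3)·3^2 = -39.
  |p(3)| = 39.
Since all nonzero coefficients share the same sign, |p(3)| = 39 = M_tri(3); the triangle bound is attained at z = 3, so in fact M(r) = 39.

M_tri(3) = 39; |p(3)| = 39; equality at z=3: yes.


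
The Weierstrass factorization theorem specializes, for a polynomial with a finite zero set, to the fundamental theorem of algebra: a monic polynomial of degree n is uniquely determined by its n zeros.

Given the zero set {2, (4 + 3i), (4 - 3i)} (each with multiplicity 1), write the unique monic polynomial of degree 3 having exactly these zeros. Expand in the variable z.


The polynomial is p(z) = ∏_{α ∈ S} (z − α), where S = {2, (4 + 3i), (4 - 3i)}.
Expanding the product yields: p(z) = z^3 -10·z^2 + 41·z -50.
Note conjugate pairs combine to real quadratics: (z − (4+3i))(z − (4−3i)) = z² − 8z + 25.
The resulting polynomial has degree 3 and real coefficients as required.

p(z) = z^3 -10·z^2 + 41·z -50.


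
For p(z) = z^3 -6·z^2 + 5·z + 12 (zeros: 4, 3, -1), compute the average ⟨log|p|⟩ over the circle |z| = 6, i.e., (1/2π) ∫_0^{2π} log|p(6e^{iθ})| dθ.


Zeros: -1, 3, 4; r = 6.
Inside |z| < r: -1, 3, 4. Outside (|z| ≥ r): ∅.
p(0) = 12, so log|p(0)| = log(12) = 2.4849.
Apply Jensen: I(r) = log|p(0)| + Σ_k log(r/|z_k|), summed over zeros inside |z| < r.
  log(r/|z_k|) for z_k = 4: log(6/4) = 0.4055
  log(r/|z_k|) for z_k = 3: log(6/3) = 0.6931
  log(r/|z_k|) for z_k = -1: log(6/1) = 1.7918
Sum over inside zeros: 2.8904.
I(r) = log|p(0)| + (inside sum) = 2.4849 + 2.8904 = 5.3753.
Closed form (all zeros inside, monic): I(r) = n·log(r) = 3·log(6) = 5.3753. ✓

I(r) ≈ 5.3753.


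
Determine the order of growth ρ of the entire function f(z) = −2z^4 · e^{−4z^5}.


M(r) = max_{|z|=r} |-2|·|z|^4·|e^{−4z^5}| = 2·r^4 · e^{4r^5} (the factors attain their maxima compatibly on |z|=r). Then log M(r) = log 2 + 4·log r + 4r^5, dominated by the last term, so log log M(r) ~ 5·log r. The polynomial factor -2z^4 contributes only a log r term and does not affect the order. ρ = 5.
Therefore ρ = 5.

Order ρ = 5.


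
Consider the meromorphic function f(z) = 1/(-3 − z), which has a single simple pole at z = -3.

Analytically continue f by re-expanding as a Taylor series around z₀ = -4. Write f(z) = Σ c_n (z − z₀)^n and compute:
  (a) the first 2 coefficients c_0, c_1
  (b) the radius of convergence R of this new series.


Let w = z − z₀, so z = z₀ + w.
Then -3 − z = -3 − (z₀ + w) = (-3 − z₀) − w = 1 − w.
f(z) = 1/(1 − w) = (1/(1)) · 1/(1 − w/(1)) = Σ_{n≥0} w^n / (1)^(n+1).
So c_n = 1/(1)^(n+1):
  c_0 = 1/(1)^1 = 1.
  c_1 = 1/(1)^2 = 1.
The series is valid for |w/d| < 1, i.e. |z − z₀| < |d|.
Radius of convergence: R = |-3 − z₀| = |1| = 1 (distance from z₀ to the singularity z = -3).

c_0 = 1, c_1 = 1; R = 1.


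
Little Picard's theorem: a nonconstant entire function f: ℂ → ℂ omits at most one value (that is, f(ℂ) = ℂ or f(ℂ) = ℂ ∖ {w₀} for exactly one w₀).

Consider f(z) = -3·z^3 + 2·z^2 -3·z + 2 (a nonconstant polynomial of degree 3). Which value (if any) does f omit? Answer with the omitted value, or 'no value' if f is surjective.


Little Picard bounds the complement of f(ℂ) to at most one point.
For every w ∈ ℂ, the equation p(z) − w = 0 is a nonconstant polynomial in z and hence has at least one root by the fundamental theorem of algebra. So p is surjective onto ℂ, omitting no value.

Omitted value: no value.


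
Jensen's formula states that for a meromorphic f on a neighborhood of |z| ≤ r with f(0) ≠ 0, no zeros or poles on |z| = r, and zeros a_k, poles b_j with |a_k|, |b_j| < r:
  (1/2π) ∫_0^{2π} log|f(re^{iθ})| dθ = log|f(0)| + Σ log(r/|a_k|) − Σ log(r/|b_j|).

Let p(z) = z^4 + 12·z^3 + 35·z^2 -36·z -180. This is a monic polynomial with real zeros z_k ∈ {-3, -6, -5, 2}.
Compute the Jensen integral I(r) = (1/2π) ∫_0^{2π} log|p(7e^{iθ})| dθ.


Zeros: -6, -5, -3, 2; r = 7.
Inside |z| < r: -6, -5, -3, 2. Outside (|z| ≥ r): ∅.
p(0) = -180, so log|p(0)| = log(180) = 5.1930.
Apply Jensen: I(r) = log|p(0)| + Σ_k log(r/|z_k|), summed over zeros inside |z| < r.
  log(r/|z_k|) for z_k = -3: log(7/3) = 0.8473
  log(r/|z_k|) for z_k = -6: log(7/6) = 0.1542
  log(r/|z_k|) for z_k = -5: log(7/5) = 0.3365
  log(r/|z_k|) for z_k = 2: log(7/2) = 1.2528
Sum over inside zeros: 2.5907.
I(r) = log|p(0)| + (inside sum) = 5.1930 + 2.5907 = 7.7836.
Closed form (all zeros inside, monic): I(r) = n·log(r) = 4·log(7) = 7.7836. ✓

I(r) ≈ 7.7836.


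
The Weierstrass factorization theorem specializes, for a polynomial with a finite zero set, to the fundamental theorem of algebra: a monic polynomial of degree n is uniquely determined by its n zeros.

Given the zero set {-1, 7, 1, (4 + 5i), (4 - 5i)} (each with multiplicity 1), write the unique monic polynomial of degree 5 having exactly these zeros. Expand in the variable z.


The polynomial is p(z) = ∏_{α ∈ S} (z − α), where S = {-1, 7, 1, (4 + 5i), (4 - 5i)}.
Expanding the product yields: p(z) = z^5 -15·z^4 + 96·z^3 -272·z^2 -97·z + 287.
Note conjugate pairs combine to real quadratics: (z − (4+5i))(z − (4−5i)) = z² − 8z + 41.
The resulting polynomial has degree 5 and real coefficients as required.

p(z) = z^5 -15·z^4 + 96·z^3 -272·z^2 -97·z + 287.


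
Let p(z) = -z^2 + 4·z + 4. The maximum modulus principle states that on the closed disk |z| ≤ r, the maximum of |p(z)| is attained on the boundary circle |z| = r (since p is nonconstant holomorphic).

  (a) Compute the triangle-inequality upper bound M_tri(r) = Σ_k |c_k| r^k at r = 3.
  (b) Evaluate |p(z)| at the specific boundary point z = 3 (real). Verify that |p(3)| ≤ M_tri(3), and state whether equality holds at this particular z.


Coefficients: c_0 = 4, c_1 = 4, c_2 = -1. Radius r = 3.
Part (a). Triangle bound: M_tri(r) = Σ_k |c_k| r^k
  = |4|·3^0 + |4|·3^1 + |-1|·3^2
  = 4 + 12 + 9 = 25.
This bounds M(r) := max_{|z|=r} |p(z)| from above; equality holds iff all terms c_k z^k can be made to align in phase at a single z on |z|=r.
Part (b). At z = 3 (real, on the circle |z| = r):
  p(3) = (4)·3^0 + (4)·3^1 + (-1)·3^2 = 7.
  |p(3)| = 7.
Check: |p(3)| = 7 ≤ 25 = M_tri(3). ✓ Equality does not hold at z = 3 (the coefficients have mixed signs, so the terms do not all align in phase there).

M_tri(3) = 25; |p(3)| = 7; equality at z=3: no.


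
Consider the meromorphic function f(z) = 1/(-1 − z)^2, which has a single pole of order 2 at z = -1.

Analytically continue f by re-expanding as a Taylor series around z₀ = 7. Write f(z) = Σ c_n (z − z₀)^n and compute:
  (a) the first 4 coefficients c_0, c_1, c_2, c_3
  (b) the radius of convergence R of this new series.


Let w = z − z₀, so z = z₀ + w.
Then -1 − z = -1 − (z₀ + w) = (-1 − z₀) − w = -8 − w.
f(z) = 1/(-8 − w)^2 = (1/(-8)^2) · (1 − w/(-8))^{−2}.
By the binomial series (1−u)^{−2} = Σ_{n≥0} C(n+1, 1) u^n for |u|<1, with u = w/(-8):
  c_n = C(n+1, 1) / (-8)^(n+2).
  c_0 = 1/(-8)^2 = 1/64.
  c_1 = 2/(-8)^3 = -1/256.
  c_2 = 3/(-8)^4 = 3/4096.
  c_3 = 4/(-8)^5 = -1/8192.
The series is valid for |w/d| < 1, i.e. |z − z₀| < |d|.
Radius of convergence: R = |-1 − z₀| = |-8| = 8 (distance from z₀ to the singularity z = -1).

c_0 = 1/64, c_1 = -1/256, c_2 = 3/4096, c_3 = -1/8192; R = 8.


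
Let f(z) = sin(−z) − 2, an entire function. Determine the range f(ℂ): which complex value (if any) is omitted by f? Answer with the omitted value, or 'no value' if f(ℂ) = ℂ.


Little Picard bounds the complement of f(ℂ) to at most one point.
sin is entire and surjective onto ℂ: for every w ∈ ℂ, sin(ζ) = w has a solution ζ ∈ ℂ (e.g., via the complex inverse arcsin). With ζ = −z this gives z = ζ/(-1). Then 1·sin(−z) takes every value in 1·ℂ = ℂ, and adding -2 is a bijection of ℂ. So f is surjective and omits no value. (Note: only on the real line is sin bounded by [−1, 1].)

Omitted value: no value.


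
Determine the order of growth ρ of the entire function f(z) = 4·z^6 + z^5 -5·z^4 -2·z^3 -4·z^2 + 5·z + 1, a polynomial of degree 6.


|f(z)| ≤ Σ|c_k|·r^k = O(r^6) as r → ∞. Polynomial growth is O(e^{r^ε}) for every ε > 0 (since r^6/e^{r^ε} → 0), so ρ ≤ ε for all ε > 0, i.e. ρ = 0. Every nonconstant polynomial has order 0.
Therefore ρ = 0.

Order ρ = 0.


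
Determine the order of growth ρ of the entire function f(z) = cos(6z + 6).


cos(w) is a linear combination of e^{iw} and e^{−iw} (or e^w, e^{−w} in the hyperbolic case), so |cos(w)| ≤ e^{|w|}. With w = 6z + 6, |w| ≤ 6|z| + 6 = 6r + 6 on |z| = r, giving M(r) ≤ e^{6r + 6}, so ρ ≤ 1. On a suitable ray (z = it for sin/cos; z = t for sinh/cosh, t real → ∞), |cos(6z + 6)| grows like e^{6|t|}/2, so ρ ≥ 1. Hence ρ = 1.
Therefore ρ = 1.

Order ρ = 1.


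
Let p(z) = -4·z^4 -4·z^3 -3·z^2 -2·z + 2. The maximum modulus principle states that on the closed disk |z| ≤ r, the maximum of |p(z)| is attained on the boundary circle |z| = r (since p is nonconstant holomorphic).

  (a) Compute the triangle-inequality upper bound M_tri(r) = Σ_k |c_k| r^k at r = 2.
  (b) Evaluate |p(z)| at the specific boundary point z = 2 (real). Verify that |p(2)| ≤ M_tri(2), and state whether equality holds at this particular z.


Coefficients: c_0 = 2, c_1 = -2, c_2 = -3, c_3 = -4, c_4 = -4. Radius r = 2.
Part (a). Triangle bound: M_tri(r) = Σ_k |c_k| r^k
  = |2|·2^0 + |-2|·2^1 + |-3|·2^2 + |-4|·2^3 + |-4|·2^4
  = 2 + 4 + 12 + 32 + 64 = 114.
This bounds M(r) := max_{|z|=r} |p(z)| from above; equality holds iff all terms c_k z^k can be made to align in phase at a single z on |z|=r.
Part (b). At z = 2 (real, on the circle |z| = r):
  p(2) = (2)·2^0 + (-2)·2^1 + (-3)·2^2 + (-4)·2^3 + (-4)·2^4 = -110.
  |p(2)| = 110.
Check: |p(2)| = 110 ≤ 114 = M_tri(2). ✓ Equality does not hold at z = 2 (the coefficients have mixed signs, so the terms do not all align in phase there).

M_tri(2) = 114; |p(2)| = 110; equality at z=2: no.


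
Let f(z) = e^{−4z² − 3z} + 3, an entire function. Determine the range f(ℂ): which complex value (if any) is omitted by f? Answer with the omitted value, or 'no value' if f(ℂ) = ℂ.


Little Picard bounds the complement of f(ℂ) to at most one point.
The exponent g(z) = −4z² − 3z is a nonconstant polynomial, hence surjective onto ℂ. So e^{g(z)} takes every value in {e^w : w ∈ ℂ} = ℂ ∖ {0}. Adding 3 shifts the range to ℂ ∖ {3}. f omits exactly 3.

Omitted value: 3.


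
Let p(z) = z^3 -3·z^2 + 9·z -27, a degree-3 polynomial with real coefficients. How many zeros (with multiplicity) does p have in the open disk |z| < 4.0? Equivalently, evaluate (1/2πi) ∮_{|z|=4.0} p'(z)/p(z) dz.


The zeros of p are: 3, (0 + 3i), (0 - 3i).
Their magnitudes are: 3, 3, 3.
Zeros with |z| < R = 4.0: 3, (0 + 3i), (0 - 3i).
Count = 3.
By the argument principle, (1/2πi) ∮_{|z|=R} p'(z)/p(z) dz equals exactly this count.

Number of zeros inside |z| < 4.0: 3.


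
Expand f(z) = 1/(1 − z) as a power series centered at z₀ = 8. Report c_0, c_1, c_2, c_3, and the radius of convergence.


Let w = z − z₀, so z = z₀ + w.
Then 1 − z = 1 − (z₀ + w) = (1 − z₀) − w = -7 − w.
f(z) = 1/(-7 − w) = (1/(-7)) · 1/(1 − w/(-7)) = Σ_{n≥0} w^n / (-7)^(n+1).
So c_n = 1/(-7)^(n+1):
  c_0 = 1/(-7)^1 = -1/7.
  c_1 = 1/(-7)^2 = 1/49.
  c_2 = 1/(-7)^3 = -1/343.
  c_3 = 1/(-7)^4 = 1/2401.
The series is valid for |w/d| < 1, i.e. |z − z₀| < |d|.
Radius of convergence: R = |1 − z₀| = |-7| = 7 (distance from z₀ to the singularity z = 1).

c_0 = -1/7, c_1 = 1/49, c_2 = -1/343, c_3 = 1/2401; R = 7.


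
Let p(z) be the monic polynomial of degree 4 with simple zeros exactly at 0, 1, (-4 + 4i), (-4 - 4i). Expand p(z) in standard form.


The polynomial is p(z) = ∏_{α ∈ S} (z − α), where S = {0, 1, (-4 + 4i), (-4 - 4i)}.
Expanding the product yields: p(z) = z^4 + 7·z^3 + 24·z^2 -32·z.
Note conjugate pairs combine to real quadratics: (z − (-4+4i))(z − (-4−4i)) = z² + 8z + 32.
The resulting polynomial has degree 4 and real coefficients as required.

p(z) = z^4 + 7·z^3 + 24·z^2 -32·z.


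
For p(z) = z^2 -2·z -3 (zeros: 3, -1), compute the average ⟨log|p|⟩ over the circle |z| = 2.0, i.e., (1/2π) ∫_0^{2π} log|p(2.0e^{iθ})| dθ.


Zeros: -1, 3; r = 2.0.
Inside |z| < r: -1. Outside (|z| ≥ r): 3.
p(0) = -3, so log|p(0)| = log(3) = 1.0986.
Apply Jensen: I(r) = log|p(0)| + Σ_k log(r/|z_k|), summed over zeros inside |z| < r.
  log(r/|z_k|) for z_k = -1: log(2.0/1) = 0.6931
  Outside zeros (3) contribute nothing to the Jensen sum.
Sum over inside zeros: 0.6931.
I(r) = log|p(0)| + (inside sum) = 1.0986 + 0.6931 = 1.7918.
Note: since some zeros are outside |z| ≤ r, the simplified n·log(r) form does NOT apply — only the inside zeros contribute.

I(r) ≈ 1.7918.


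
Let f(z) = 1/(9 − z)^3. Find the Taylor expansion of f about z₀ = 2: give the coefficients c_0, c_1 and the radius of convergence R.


Let w = z − z₀, so z = z₀ + w.
Then 9 − z = 9 − (z₀ + w) = (9 − z₀) − w = 7 − w.
f(z) = 1/(7 − w)^3 = (1/(7)^3) · (1 − w/(7))^{−3}.
By the binomial series (1−u)^{−3} = Σ_{n≥0} C(n+2, 2) u^n for |u|<1, with u = w/(7):
  c_n = C(n+2, 2) / (7)^(n+3).
  c_0 = 1/(7)^3 = 1/343.
  c_1 = 3/(7)^4 = 3/2401.
The series is valid for |w/d| < 1, i.e. |z − z₀| < |d|.
Radius of convergence: R = |9 − z₀| = |7| = 7 (distance from z₀ to the singularity z = 9).

c_0 = 1/343, c_1 = 3/2401; R = 7.


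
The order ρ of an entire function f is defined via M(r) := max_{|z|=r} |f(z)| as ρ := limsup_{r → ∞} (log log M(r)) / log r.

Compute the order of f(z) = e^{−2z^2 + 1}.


|e^{−2z^2 + 1}| = e^{Re(-2·z^2) + 1} ≤ e^{2|z|^2 + 1} = e^{2r^2 + 1} on |z| = r, so ρ ≤ 2. Choosing z on |z|=r so that -2·z^2 is real positive (always possible by picking arg z appropriately) gives |f(z)| = e^{2r^2 + 1}, matching the bound. The additive constant 1 does not affect log log M(r) ~ 2·log r. Hence ρ = 2.
Therefore ρ = 2.

Order ρ = 2.


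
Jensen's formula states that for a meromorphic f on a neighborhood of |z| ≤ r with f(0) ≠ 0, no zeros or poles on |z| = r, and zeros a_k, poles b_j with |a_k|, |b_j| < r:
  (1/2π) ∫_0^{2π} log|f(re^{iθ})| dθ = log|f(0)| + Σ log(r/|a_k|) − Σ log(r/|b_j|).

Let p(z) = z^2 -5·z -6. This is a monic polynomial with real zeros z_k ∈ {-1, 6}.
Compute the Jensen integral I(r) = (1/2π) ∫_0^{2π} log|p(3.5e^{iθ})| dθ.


Zeros: -1, 6; r = 3.5.
Inside |z| < r: -1. Outside (|z| ≥ r): 6.
p(0) = -6, so log|p(0)| = log(6) = 1.7918.
Apply Jensen: I(r) = log|p(0)| + Σ_k log(r/|z_k|), summed over zeros inside |z| < r.
  log(r/|z_k|) for z_k = -1: log(3.5/1) = 1.2528
  Outside zeros (6) contribute nothing to the Jensen sum.
Sum over inside zeros: 1.2528.
I(r) = log|p(0)| + (inside sum) = 1.7918 + 1.2528 = 3.0445.
Note: since some zeros are outside |z| ≤ r, the simplified n·log(r) form does NOT apply — only the inside zeros contribute.

I(r) ≈ 3.0445.


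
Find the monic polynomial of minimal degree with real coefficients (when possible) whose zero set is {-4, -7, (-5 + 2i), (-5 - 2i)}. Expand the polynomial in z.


The polynomial is p(z) = ∏_{α ∈ S} (z − α), where S = {-4, -7, (-5 + 2i), (-5 - 2i)}.
Expanding the product yields: p(z) = z^4 + 21·z^3 + 167·z^2 + 599·z + 812.
Note conjugate pairs combine to real quadratics: (z − (-5+2i))(z − (-5−2i)) = z² + 10z + 29.
The resulting polynomial has degree 4 and real coefficients as required.

p(z) = z^4 + 21·z^3 + 167·z^2 + 599·z + 812.


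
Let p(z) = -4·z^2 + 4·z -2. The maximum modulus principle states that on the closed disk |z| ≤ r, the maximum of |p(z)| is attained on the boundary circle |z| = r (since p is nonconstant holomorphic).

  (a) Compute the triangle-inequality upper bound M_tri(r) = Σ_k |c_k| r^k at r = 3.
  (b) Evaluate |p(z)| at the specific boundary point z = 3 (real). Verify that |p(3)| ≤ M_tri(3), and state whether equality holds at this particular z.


Coefficients: c_0 = -2, c_1 = 4, c_2 = -4. Radius r = 3.
Part (a). Triangle bound: M_tri(r) = Σ_k |c_k| r^k
  = |-2|·3^0 + |4|·3^1 + |-4|·3^2
  = 2 + 12 + 36 = 50.
This bounds M(r) := max_{|z|=r} |p(z)| from above; equality holds iff all terms c_k z^k can be made to align in phase at a single z on |z|=r.
Part (b). At z = 3 (real, on the circle |z| = r):
  p(3) = (-2)·3^0 + (4)·3^1 + (-4)·3^2 = -26.
  |p(3)| = 26.
Check: |p(3)| = 26 ≤ 50 = M_tri(3). ✓ Equality does not hold at z = 3 (the coefficients have mixed signs, so the terms do not all align in phase there).

M_tri(3) = 50; |p(3)| = 26; equality at z=3: no.


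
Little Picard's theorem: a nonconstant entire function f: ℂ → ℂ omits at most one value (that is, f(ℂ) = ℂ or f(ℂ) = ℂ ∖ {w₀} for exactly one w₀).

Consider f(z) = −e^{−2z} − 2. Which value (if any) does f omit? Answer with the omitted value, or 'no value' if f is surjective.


Little Picard bounds the complement of f(ℂ) to at most one point.
e^{−2z} is never zero on ℂ, so -1·e^{−2z} takes every value in ℂ ∖ {0}. Adding -2 shifts the range to ℂ ∖ {-2}. Thus f omits exactly the value -2.

Omitted value: -2.


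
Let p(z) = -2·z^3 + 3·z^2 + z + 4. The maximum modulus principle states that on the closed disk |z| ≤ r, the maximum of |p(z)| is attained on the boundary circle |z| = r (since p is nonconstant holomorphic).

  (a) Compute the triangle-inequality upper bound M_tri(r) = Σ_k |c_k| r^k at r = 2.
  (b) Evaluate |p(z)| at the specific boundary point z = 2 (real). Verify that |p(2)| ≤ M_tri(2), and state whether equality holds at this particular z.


Coefficients: c_0 = 4, c_1 = 1, c_2 = 3, c_3 = -2. Radius r = 2.
Part (a). Triangle bound: M_tri(r) = Σ_k |c_k| r^k
  = |4|·2^0 + |1|·2^1 + |3|·2^2 + |-2|·2^3
  = 4 + 2 + 12 + 16 = 34.
This bounds M(r) := max_{|z|=r} |p(z)| from above; equality holds iff all terms c_k z^k can be made to align in phase at a single z on |z|=r.
Part (b). At z = 2 (real, on the circle |z| = r):
  p(2) = (4)·2^0 + (1)·2^1 + (3)·2^2 + (-2)·2^3 = 2.
  |p(2)| = 2.
Check: |p(2)| = 2 ≤ 34 = M_tri(2). ✓ Equality does not hold at z = 2 (the coefficients have mixed signs, so the terms do not all align in phase there).

M_tri(2) = 34; |p(2)| = 2; equality at z=2: no.


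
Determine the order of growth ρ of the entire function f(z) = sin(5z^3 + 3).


Write sin(w) = (e^{iw} ± e^{−iw})/(2 or 2i), so |sin(w)| ≤ e^{|w|}. With w = 5z^3 + 3, |w| ≤ 5r^3 + 3 on |z|=r, giving M(r) ≤ e^{5r^3 + 3} and ρ ≤ 3. For the lower bound, choose z on |z|=r with 5z^3 purely imaginary of modulus 5r^3; then |sin(5z^3 + 3)| grows like e^{5r^3}/2, so ρ ≥ 3. Hence ρ = 3.
Therefore ρ = 3.

Order ρ = 3.


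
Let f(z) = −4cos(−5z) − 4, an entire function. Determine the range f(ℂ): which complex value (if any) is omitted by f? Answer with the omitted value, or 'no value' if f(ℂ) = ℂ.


Little Picard bounds the complement of f(ℂ) to at most one point.
cos is entire and surjective onto ℂ: for every w ∈ ℂ, cos(ζ) = w has a solution ζ ∈ ℂ (e.g., via the complex inverse arccos). With ζ = −5z this gives z = ζ/(-5). Then -4·cos(−5z) takes every value in -4·ℂ = ℂ, and adding -4 is a bijection of ℂ. So f is surjective and omits no value. (Note: only on the real line is cos bounded by [−1, 1].)

Omitted value: no value.


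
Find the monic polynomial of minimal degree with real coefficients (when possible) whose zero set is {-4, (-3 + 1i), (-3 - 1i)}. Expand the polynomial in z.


The polynomial is p(z) = ∏_{α ∈ S} (z − α), where S = {-4, (-3 + 1i), (-3 - 1i)}.
Expanding the product yields: p(z) = z^3 + 10·z^2 + 34·z + 40.
Note conjugate pairs combine to real quadratics: (z − (-3+1i))(z − (-3−1i)) = z² + 6z + 10.
The resulting polynomial has degree 3 and real coefficients as required.

p(z) = z^3 + 10·z^2 + 34·z + 40.


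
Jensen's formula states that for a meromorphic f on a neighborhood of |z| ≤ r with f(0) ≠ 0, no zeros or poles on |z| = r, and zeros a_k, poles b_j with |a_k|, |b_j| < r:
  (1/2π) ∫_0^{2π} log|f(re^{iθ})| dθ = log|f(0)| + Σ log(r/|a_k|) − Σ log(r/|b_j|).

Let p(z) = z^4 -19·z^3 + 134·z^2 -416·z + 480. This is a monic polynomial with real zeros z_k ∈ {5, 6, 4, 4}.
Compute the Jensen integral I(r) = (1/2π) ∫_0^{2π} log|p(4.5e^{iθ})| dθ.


Zeros: 4, 4, 5, 6; r = 4.5.
Inside |z| < r: 4, 4. Outside (|z| ≥ r): 5, 6.
p(0) = 480, so log|p(0)| = log(480) = 6.1738.
Apply Jensen: I(r) = log|p(0)| + Σ_k log(r/|z_k|), summed over zeros inside |z| < r.
  log(r/|z_k|) for z_k = 4: log(4.5/4) = 0.1178
  log(r/|z_k|) for z_k = 4: log(4.5/4) = 0.1178
  Outside zeros (5, 6) contribute nothing to the Jensen sum.
Sum over inside zeros: 0.2356.
I(r) = log|p(0)| + (inside sum) = 6.1738 + 0.2356 = 6.4094.
Note: since some zeros are outside |z| ≤ r, the simplified n·log(r) form does NOT apply — only the inside zeros contribute.

I(r) ≈ 6.4094.


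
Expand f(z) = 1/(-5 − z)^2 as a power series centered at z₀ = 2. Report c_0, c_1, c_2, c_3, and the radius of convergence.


Let w = z − z₀, so z = z₀ + w.
Then -5 − z = -5 − (z₀ + w) = (-5 − z₀) − w = -7 − w.
f(z) = 1/(-7 − w)^2 = (1/(-7)^2) · (1 − w/(-7))^{−2}.
By the binomial series (1−u)^{−2} = Σ_{n≥0} C(n+1, 1) u^n for |u|<1, with u = w/(-7):
  c_n = C(n+1, 1) / (-7)^(n+2).
  c_0 = 1/(-7)^2 = 1/49.
  c_1 = 2/(-7)^3 = -2/343.
  c_2 = 3/(-7)^4 = 3/2401.
  c_3 = 4/(-7)^5 = -4/16807.
The series is valid for |w/d| < 1, i.e. |z − z₀| < |d|.
Radius of convergence: R = |-5 − z₀| = |-7| = 7 (distance from z₀ to the singularity z = -5).

c_0 = 1/49, c_1 = -2/343, c_2 = 3/2401, c_3 = -4/16807; R = 7.


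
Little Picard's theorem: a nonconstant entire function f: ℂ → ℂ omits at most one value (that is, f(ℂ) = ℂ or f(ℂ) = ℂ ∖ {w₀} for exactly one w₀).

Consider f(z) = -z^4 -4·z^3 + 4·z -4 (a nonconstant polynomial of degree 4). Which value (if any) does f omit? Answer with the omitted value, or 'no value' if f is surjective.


Little Picard bounds the complement of f(ℂ) to at most one point.
For every w ∈ ℂ, the equation p(z) − w = 0 is a nonconstant polynomial in z and hence has at least one root by the fundamental theorem of algebra. So p is surjective onto ℂ, omitting no value.

Omitted value: no value.


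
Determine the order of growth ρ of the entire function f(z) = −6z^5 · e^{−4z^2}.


M(r) = max_{|z|=r} |-6|·|z|^5·|e^{−4z^2}| = 6·r^5 · e^{4r^2} (the factors attain their maxima compatibly on |z|=r). Then log M(r) = log 6 + 5·log r + 4r^2, dominated by the last term, so log log M(r) ~ 2·log r. The polynomial factor -6z^5 contributes only a log r term and does not affect the order. ρ = 2.
Therefore ρ = 2.

Order ρ = 2.


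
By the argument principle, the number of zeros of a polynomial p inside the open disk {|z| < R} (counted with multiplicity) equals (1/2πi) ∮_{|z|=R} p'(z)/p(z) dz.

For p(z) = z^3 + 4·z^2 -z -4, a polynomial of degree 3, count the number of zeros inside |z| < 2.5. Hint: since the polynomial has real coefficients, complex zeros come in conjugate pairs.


The zeros of p are: -4, -1, 1.
Their magnitudes are: 4, 1, 1.
Zeros with |z| < R = 2.5: -1, 1.
Count = 2.
By the argument principle, (1/2πi) ∮_{|z|=R} p'(z)/p(z) dz equals exactly this count.

Number of zeros inside |z| < 2.5: 2.


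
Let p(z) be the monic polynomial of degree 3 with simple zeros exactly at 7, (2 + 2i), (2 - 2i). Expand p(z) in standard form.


The polynomial is p(z) = ∏_{α ∈ S} (z − α), where S = {7, (2 + 2i), (2 - 2i)}.
Expanding the product yields: p(z) = z^3 -11·z^2 + 36·z -56.
Note conjugate pairs combine to real quadratics: (z − (2+2i))(z − (2−2i)) = z² − 4z + 8.
The resulting polynomial has degree 3 and real coefficients as required.

p(z) = z^3 -11·z^2 + 36·z -56.


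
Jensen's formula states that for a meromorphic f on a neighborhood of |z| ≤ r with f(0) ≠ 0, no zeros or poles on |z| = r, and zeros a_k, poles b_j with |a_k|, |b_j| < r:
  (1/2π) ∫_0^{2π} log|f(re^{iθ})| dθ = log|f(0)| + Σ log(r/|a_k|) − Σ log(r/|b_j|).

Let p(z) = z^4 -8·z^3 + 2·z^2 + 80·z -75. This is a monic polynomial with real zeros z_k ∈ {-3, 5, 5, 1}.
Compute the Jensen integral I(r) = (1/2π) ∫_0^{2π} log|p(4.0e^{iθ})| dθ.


Zeros: -3, 1, 5, 5; r = 4.0.
Inside |z| < r: -3, 1. Outside (|z| ≥ r): 5, 5.
p(0) = -75, so log|p(0)| = log(75) = 4.3175.
Apply Jensen: I(r) = log|p(0)| + Σ_k log(r/|z_k|), summed over zeros inside |z| < r.
  log(r/|z_k|) for z_k = -3: log(4.0/3) = 0.2877
  log(r/|z_k|) for z_k = 1: log(4.0/1) = 1.3863
  Outside zeros (5, 5) contribute nothing to the Jensen sum.
Sum over inside zeros: 1.6740.
I(r) = log|p(0)| + (inside sum) = 4.3175 + 1.6740 = 5.9915.
Note: since some zeros are outside |z| ≤ r, the simplified n·log(r) form does NOT apply — only the inside zeros contribute.

I(r) ≈ 5.9915.


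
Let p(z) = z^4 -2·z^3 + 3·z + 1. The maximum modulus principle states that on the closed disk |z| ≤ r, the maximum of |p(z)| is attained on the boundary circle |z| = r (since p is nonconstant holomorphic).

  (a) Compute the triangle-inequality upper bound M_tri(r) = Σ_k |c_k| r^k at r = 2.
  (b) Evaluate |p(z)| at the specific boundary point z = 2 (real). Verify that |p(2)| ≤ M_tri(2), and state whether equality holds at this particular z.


Coefficients: c_0 = 1, c_1 = 3, c_2 = 0, c_3 = -2, c_4 = 1. Radius r = 2.
Part (a). Triangle bound: M_tri(r) = Σ_k |c_k| r^k
  = |1|·2^0 + |3|·2^1 + |0|·2^2 + |-2|·2^3 + |1|·2^4
  = 1 + 6 + 0 + 16 + 16 = 39.
This bounds M(r) := max_{|z|=r} |p(z)| from above; equality holds iff all terms c_k z^k can be made to align in phase at a single z on |z|=r.
Part (b). At z = 2 (real, on the circle |z| = r):
  p(2) = (1)·2^0 + (3)·2^1 + (0)·2^2 + (-2)·2^3 + (1)·2^4 = 7.
  |p(2)| = 7.
Check: |p(2)| = 7 ≤ 39 = M_tri(2). ✓ Equality does not hold at z = 2 (the coefficients have mixed signs, so the terms do not all align in phase there).

M_tri(2) = 39; |p(2)| = 7; equality at z=2: no.


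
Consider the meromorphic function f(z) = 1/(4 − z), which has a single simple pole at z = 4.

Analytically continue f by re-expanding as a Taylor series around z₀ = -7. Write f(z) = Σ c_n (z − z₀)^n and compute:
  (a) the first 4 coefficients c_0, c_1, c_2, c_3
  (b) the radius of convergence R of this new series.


Let w = z − z₀, so z = z₀ + w.
Then 4 − z = 4 − (z₀ + w) = (4 − z₀) − w = 11 − w.
f(z) = 1/(11 − w) = (1/(11)) · 1/(1 − w/(11)) = Σ_{n≥0} w^n / (11)^(n+1).
So c_n = 1/(11)^(n+1):
  c_0 = 1/(11)^1 = 1/11.
  c_1 = 1/(11)^2 = 1/121.
  c_2 = 1/(11)^3 = 1/1331.
  c_3 = 1/(11)^4 = 1/14641.
The series is valid for |w/d| < 1, i.e. |z − z₀| < |d|.
Radius of convergence: R = |4 − z₀| = |11| = 11 (distance from z₀ to the singularity z = 4).

c_0 = 1/11, c_1 = 1/121, c_2 = 1/1331, c_3 = 1/14641; R = 11.


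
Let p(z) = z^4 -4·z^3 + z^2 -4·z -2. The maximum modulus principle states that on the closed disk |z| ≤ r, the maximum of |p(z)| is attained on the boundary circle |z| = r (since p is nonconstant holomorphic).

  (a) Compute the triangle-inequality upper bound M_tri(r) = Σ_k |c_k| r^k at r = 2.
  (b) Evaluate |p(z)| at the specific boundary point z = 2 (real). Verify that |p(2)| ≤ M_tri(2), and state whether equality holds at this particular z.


Coefficients: c_0 = -2, c_1 = -4, c_2 = 1, c_3 = -4, c_4 = 1. Radius r = 2.
Part (a). Triangle bound: M_tri(r) = Σ_k |c_k| r^k
  = |-2|·2^0 + |-4|·2^1 + |1|·2^2 + |-4|·2^3 + |1|·2^4
  = 2 + 8 + 4 + 32 + 16 = 62.
This bounds M(r) := max_{|z|=r} |p(z)| from above; equality holds iff all terms c_k z^k can be made to align in phase at a single z on |z|=r.
Part (b). At z = 2 (real, on the circle |z| = r):
  p(2) = (-2)·2^0 + (-4)·2^1 + (1)·2^2 + (-4)·2^3 + (1)·2^4 = -22.
  |p(2)| = 22.
Check: |p(2)| = 22 ≤ 62 = M_tri(2). ✓ Equality does not hold at z = 2 (the coefficients have mixed signs, so the terms do not all align in phase there).

M_tri(2) = 62; |p(2)| = 22; equality at z=2: no.


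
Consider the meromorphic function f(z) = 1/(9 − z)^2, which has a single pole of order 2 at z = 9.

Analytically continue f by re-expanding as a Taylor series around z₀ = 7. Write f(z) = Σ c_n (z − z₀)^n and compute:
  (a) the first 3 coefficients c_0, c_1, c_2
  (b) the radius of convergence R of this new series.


Let w = z − z₀, so z = z₀ + w.
Then 9 − z = 9 − (z₀ + w) = (9 − z₀) − w = 2 − w.
f(z) = 1/(2 − w)^2 = (1/(2)^2) · (1 − w/(2))^{−2}.
By the binomial series (1−u)^{−2} = Σ_{n≥0} C(n+1, 1) u^n for |u|<1, with u = w/(2):
  c_n = C(n+1, 1) / (2)^(n+2).
  c_0 = 1/(2)^2 = 1/4.
  c_1 = 2/(2)^3 = 1/4.
  c_2 = 3/(2)^4 = 3/16.
The series is valid for |w/d| < 1, i.e. |z − z₀| < |d|.
Radius of convergence: R = |9 − z₀| = |2| = 2 (distance from z₀ to the singularity z = 9).

c_0 = 1/4, c_1 = 1/4, c_2 = 3/16; R = 2.


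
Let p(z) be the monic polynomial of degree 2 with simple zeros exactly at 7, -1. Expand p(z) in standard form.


The polynomial is p(z) = ∏_{α ∈ S} (z − α), where S = {7, -1}.
Expanding the product yields: p(z) = z^2 -6·z -7.
The resulting polynomial has degree 2 and real coefficients as required.

p(z) = z^2 -6·z -7.


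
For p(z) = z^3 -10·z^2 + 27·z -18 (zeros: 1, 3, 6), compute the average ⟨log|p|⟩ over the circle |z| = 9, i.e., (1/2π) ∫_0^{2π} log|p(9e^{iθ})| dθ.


Zeros: 1, 3, 6; r = 9.
Inside |z| < r: 1, 3, 6. Outside (|z| ≥ r): ∅.
p(0) = -18, so log|p(0)| = log(18) = 2.8904.
Apply Jensen: I(r) = log|p(0)| + Σ_k log(r/|z_k|), summed over zeros inside |z| < r.
  log(r/|z_k|) for z_k = 1: log(9/1) = 2.1972
  log(r/|z_k|) for z_k = 3: log(9/3) = 1.0986
  log(r/|z_k|) for z_k = 6: log(9/6) = 0.4055
Sum over inside zeros: 3.7013.
I(r) = log|p(0)| + (inside sum) = 2.8904 + 3.7013 = 6.5917.
Closed form (all zeros inside, monic): I(r) = n·log(r) = 3·log(9) = 6.5917. ✓

I(r) ≈ 6.5917.


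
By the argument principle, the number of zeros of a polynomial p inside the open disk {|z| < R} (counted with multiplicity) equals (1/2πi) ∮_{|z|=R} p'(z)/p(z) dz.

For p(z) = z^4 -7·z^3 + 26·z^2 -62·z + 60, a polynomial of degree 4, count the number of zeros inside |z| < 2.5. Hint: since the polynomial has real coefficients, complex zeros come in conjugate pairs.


The zeros of p are: (1 + 3i), (1 - 3i), 3, 2.
Their magnitudes are: 3.162, 3.162, 3, 2.
Zeros with |z| < R = 2.5: 2.
Count = 1.
By the argument principle, (1/2πi) ∮_{|z|=R} p'(z)/p(z) dz equals exactly this count.

Number of zeros inside |z| < 2.5: 1.
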